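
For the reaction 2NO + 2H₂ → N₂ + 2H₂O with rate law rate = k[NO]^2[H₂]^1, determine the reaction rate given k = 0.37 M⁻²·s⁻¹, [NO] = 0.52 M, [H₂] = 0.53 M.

0.05303 M/s

Step 1: The rate law is rate = k[NO]^2[H₂]^1
Step 2: Substitute: rate = 0.37 × (0.52)^2 × (0.53)^1
Step 3: rate = 0.37 × 0.2704 × 0.53 = 0.0530254 M/s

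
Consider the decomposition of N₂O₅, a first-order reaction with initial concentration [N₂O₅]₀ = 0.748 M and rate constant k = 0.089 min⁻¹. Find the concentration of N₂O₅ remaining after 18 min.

0.1507 M

Step 1: For a first-order reaction: [N₂O₅] = [N₂O₅]₀ × e^(-kt)
Step 2: [N₂O₅] = 0.748 × e^(-0.089 × 18)
Step 3: [N₂O₅] = 0.748 × e^(-1.602)
Step 4: [N₂O₅] = 0.748 × 0.201493 = 0.1507 M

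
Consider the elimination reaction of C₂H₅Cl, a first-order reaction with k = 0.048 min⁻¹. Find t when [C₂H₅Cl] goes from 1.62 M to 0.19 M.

44.65 min

Step 1: For first-order: t = ln([C₂H₅Cl]₀/[C₂H₅Cl])/k
Step 2: t = ln(1.62/0.19)/0.048
Step 3: t = ln(8.526)/0.048
Step 4: t = 2.143/0.048 = 44.65 min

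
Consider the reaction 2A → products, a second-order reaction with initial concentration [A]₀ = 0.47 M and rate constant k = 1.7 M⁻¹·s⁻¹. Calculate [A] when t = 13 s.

0.04128 M

Step 1: For a second-order reaction: 1/[A] = 1/[A]₀ + kt
Step 2: 1/[A] = 1/0.47 + 1.7 × 13
Step 3: 1/[A] = 2.128 + 22.1 = 24.23
Step 4: [A] = 1/24.23 = 0.04128 M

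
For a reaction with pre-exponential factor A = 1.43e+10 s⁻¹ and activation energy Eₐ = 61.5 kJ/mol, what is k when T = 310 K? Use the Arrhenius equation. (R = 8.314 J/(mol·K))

6.20e-01 s⁻¹

Step 1: Use the Arrhenius equation: k = A × exp(-Eₐ/RT)
Step 2: Convert Eₐ to J/mol: 61.5 kJ/mol = 61500 J/mol
Step 3: Calculate the exponent: -Eₐ/(RT) = -61500/(8.314 × 310) = -23.86181
Step 4: k = 1.43e+10 × exp(-23.86181)
Step 5: k = 1.43e+10 × 4.33459e-11 = 6.1985e-01 s⁻¹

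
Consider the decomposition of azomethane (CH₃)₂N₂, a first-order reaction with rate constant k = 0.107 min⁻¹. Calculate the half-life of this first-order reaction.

6.478 min

Step 1: For a first-order reaction, t₁/₂ = ln(2)/k
Step 2: t₁/₂ = ln(2)/0.107
Step 3: t₁/₂ = 0.6931/0.107 = 6.478 min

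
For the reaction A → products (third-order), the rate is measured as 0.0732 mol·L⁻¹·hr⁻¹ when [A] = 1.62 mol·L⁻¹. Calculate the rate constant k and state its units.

0.01722 (mol·L⁻¹)⁻²·hr⁻¹

Step 1: rate = k[A]^3, so k = rate / [A]^3.
Step 2: k = 0.0732 / (1.62)^3 = 0.0732 / 4.252.
Step 3: k = 0.01722 (mol·L⁻¹)⁻²·hr⁻¹.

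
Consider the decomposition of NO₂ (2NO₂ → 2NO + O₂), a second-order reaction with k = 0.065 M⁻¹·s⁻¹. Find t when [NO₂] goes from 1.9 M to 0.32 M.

39.98 s

Step 1: For second-order: t = (1/[NO₂] - 1/[NO₂]₀)/k
Step 2: t = (1/0.32 - 1/1.9)/0.065
Step 3: t = (3.125 - 0.5263)/0.065
Step 4: t = 2.599/0.065 = 39.98 s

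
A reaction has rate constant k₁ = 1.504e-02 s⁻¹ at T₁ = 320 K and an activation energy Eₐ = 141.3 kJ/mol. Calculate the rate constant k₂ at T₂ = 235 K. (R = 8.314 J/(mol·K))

6.829e-11 s⁻¹

Step 1: Use the two-temperature Arrhenius form: ln(k₂/k₁) = -Eₐ/R × (1/T₂ - 1/T₁)
Step 2: Convert Eₐ to J/mol: 141.3 kJ/mol = 141300 J/mol
Step 3: 1/T₂ - 1/T₁ = 1/235 - 1/320 = 1.130319e-03 K⁻¹
Step 4: ln(k₂/k₁) = -141300/8.314 × 1.130319e-03 = -19.21026
Step 5: k₂ = k₁ × exp(-19.21026) = 1.504e-02 × 4.54036e-09 = 6.829e-11 s⁻¹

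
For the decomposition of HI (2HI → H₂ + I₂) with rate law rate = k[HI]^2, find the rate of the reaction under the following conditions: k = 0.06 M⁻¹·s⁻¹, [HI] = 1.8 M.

0.1944 M/s

Step 1: Identify the rate law: rate = k[HI]^2
Step 2: Substitute values: rate = 0.06 × (1.8)^2
Step 3: Calculate: rate = 0.06 × 3.24 = 0.1944 M/s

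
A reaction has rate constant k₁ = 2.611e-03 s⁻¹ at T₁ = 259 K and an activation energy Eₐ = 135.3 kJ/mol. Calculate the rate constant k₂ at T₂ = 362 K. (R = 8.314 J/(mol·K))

1.517e+05 s⁻¹

Step 1: Use the two-temperature Arrhenius form: ln(k₂/k₁) = -Eₐ/R × (1/T₂ - 1/T₁)
Step 2: Convert Eₐ to J/mol: 135.3 kJ/mol = 135300 J/mol
Step 3: 1/T₂ - 1/T₁ = 1/362 - 1/259 = -1.098573e-03 K⁻¹
Step 4: ln(k₂/k₁) = -135300/8.314 × -1.098573e-03 = 17.87791
Step 5: k₂ = k₁ × exp(17.87791) = 2.611e-03 × 5.81136e+07 = 1.517e+05 s⁻¹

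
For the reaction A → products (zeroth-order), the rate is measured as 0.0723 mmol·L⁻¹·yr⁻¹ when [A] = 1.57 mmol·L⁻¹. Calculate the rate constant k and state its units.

0.0723 mmol·L⁻¹·yr⁻¹

Step 1: For a zeroth-order reaction, rate = k (independent of concentration).
Step 2: k = rate = 0.0723 mmol·L⁻¹·yr⁻¹.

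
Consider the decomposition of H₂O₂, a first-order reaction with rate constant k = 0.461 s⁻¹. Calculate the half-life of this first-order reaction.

1.504 s

Step 1: For a first-order reaction, t₁/₂ = ln(2)/k
Step 2: t₁/₂ = ln(2)/0.461
Step 3: t₁/₂ = 0.6931/0.461 = 1.504 s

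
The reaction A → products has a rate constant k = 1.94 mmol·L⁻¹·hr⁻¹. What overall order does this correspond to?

zeroth order (0)

Step 1: The units of k for an nth-order reaction are (concentration)^(1-n)·(time)⁻¹.
Step 2: Here k has units mmol·L⁻¹·hr⁻¹, so the concentration exponent is 1.
Step 3: 1 - n = 1 ⇒ n = 0. The reaction is zeroth order.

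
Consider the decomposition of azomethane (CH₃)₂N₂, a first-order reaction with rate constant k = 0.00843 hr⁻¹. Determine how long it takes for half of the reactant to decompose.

82.22 hr

Step 1: For a first-order reaction, t₁/₂ = ln(2)/k
Step 2: t₁/₂ = ln(2)/0.00843
Step 3: t₁/₂ = 0.6931/0.00843 = 82.22 hr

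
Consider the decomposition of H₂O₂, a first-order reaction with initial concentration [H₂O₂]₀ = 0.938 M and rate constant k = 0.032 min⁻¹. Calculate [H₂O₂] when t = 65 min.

0.1172 M

Step 1: For a first-order reaction: [H₂O₂] = [H₂O₂]₀ × e^(-kt)
Step 2: [H₂O₂] = 0.938 × e^(-0.032 × 65)
Step 3: [H₂O₂] = 0.938 × e^(-2.08)
Step 4: [H₂O₂] = 0.938 × 0.12493 = 0.1172 M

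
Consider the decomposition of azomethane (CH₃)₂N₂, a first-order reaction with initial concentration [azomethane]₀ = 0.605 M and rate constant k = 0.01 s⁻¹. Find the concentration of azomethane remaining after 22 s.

0.4855 M

Step 1: For a first-order reaction: [azomethane] = [azomethane]₀ × e^(-kt)
Step 2: [azomethane] = 0.605 × e^(-0.01 × 22)
Step 3: [azomethane] = 0.605 × e^(-0.22)
Step 4: [azomethane] = 0.605 × 0.802519 = 0.4855 M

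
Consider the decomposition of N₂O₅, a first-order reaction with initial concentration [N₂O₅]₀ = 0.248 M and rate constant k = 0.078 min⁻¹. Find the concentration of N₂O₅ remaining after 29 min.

0.02583 M

Step 1: For a first-order reaction: [N₂O₅] = [N₂O₅]₀ × e^(-kt)
Step 2: [N₂O₅] = 0.248 × e^(-0.078 × 29)
Step 3: [N₂O₅] = 0.248 × e^(-2.262)
Step 4: [N₂O₅] = 0.248 × 0.104142 = 0.02583 M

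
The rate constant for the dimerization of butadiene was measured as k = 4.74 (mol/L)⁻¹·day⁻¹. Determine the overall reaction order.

second order (2)

Step 1: The units of k for an nth-order reaction are (concentration)^(1-n)·(time)⁻¹.
Step 2: Here k has units (mol/L)⁻¹·day⁻¹, so the concentration exponent is -1.
Step 3: 1 - n = -1 ⇒ n = 2. The reaction is second order.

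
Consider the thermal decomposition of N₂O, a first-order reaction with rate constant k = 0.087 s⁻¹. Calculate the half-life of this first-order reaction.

7.967 s

Step 1: For a first-order reaction, t₁/₂ = ln(2)/k
Step 2: t₁/₂ = ln(2)/0.087
Step 3: t₁/₂ = 0.6931/0.087 = 7.967 s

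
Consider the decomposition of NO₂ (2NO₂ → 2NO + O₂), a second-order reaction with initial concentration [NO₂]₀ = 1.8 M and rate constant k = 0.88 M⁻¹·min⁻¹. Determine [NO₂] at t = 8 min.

0.1317 M

Step 1: For a second-order reaction: 1/[NO₂] = 1/[NO₂]₀ + kt
Step 2: 1/[NO₂] = 1/1.8 + 0.88 × 8
Step 3: 1/[NO₂] = 0.5556 + 7.04 = 7.596
Step 4: [NO₂] = 1/7.596 = 0.1317 M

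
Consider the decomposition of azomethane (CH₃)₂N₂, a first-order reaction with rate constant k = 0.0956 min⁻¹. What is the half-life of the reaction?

7.25 min

Step 1: For a first-order reaction, t₁/₂ = ln(2)/k
Step 2: t₁/₂ = ln(2)/0.0956
Step 3: t₁/₂ = 0.6931/0.0956 = 7.25 min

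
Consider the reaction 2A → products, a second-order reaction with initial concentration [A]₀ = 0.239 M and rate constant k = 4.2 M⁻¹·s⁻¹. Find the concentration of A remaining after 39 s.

0.005953 M

Step 1: For a second-order reaction: 1/[A] = 1/[A]₀ + kt
Step 2: 1/[A] = 1/0.239 + 4.2 × 39
Step 3: 1/[A] = 4.184 + 163.8 = 168
Step 4: [A] = 1/168 = 0.005953 M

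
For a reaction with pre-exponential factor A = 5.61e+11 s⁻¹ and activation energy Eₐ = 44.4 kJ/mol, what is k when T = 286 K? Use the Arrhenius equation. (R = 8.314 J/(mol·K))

4.36e+03 s⁻¹

Step 1: Use the Arrhenius equation: k = A × exp(-Eₐ/RT)
Step 2: Convert Eₐ to J/mol: 44.4 kJ/mol = 44400 J/mol
Step 3: Calculate the exponent: -Eₐ/(RT) = -44400/(8.314 × 286) = -18.67269
Step 4: k = 5.61e+11 × exp(-18.67269)
Step 5: k = 5.61e+11 × 7.77238e-09 = 4.3603e+03 s⁻¹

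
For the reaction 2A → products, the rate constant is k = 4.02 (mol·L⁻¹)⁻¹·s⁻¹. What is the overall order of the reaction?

second order (2)

Step 1: The units of k for an nth-order reaction are (concentration)^(1-n)·(time)⁻¹.
Step 2: Here k has units (mol·L⁻¹)⁻¹·s⁻¹, so the concentration exponent is -1.
Step 3: 1 - n = -1 ⇒ n = 2. The reaction is second order.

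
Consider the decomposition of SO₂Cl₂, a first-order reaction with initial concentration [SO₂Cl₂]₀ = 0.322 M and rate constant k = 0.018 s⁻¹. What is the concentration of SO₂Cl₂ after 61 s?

0.1074 M

Step 1: For a first-order reaction: [SO₂Cl₂] = [SO₂Cl₂]₀ × e^(-kt)
Step 2: [SO₂Cl₂] = 0.322 × e^(-0.018 × 61)
Step 3: [SO₂Cl₂] = 0.322 × e^(-1.098)
Step 4: [SO₂Cl₂] = 0.322 × 0.333537 = 0.1074 M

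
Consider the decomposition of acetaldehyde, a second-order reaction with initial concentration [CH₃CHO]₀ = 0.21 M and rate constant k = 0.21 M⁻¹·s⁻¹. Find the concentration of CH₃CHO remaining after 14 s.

0.1298 M

Step 1: For a second-order reaction: 1/[CH₃CHO] = 1/[CH₃CHO]₀ + kt
Step 2: 1/[CH₃CHO] = 1/0.21 + 0.21 × 14
Step 3: 1/[CH₃CHO] = 4.762 + 2.94 = 7.702
Step 4: [CH₃CHO] = 1/7.702 = 0.1298 M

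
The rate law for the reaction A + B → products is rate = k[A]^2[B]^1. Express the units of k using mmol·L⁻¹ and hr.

(mmol·L⁻¹)⁻²·hr⁻¹

Step 1: Overall order = 2 + 1 = 3.
Step 2: rate has units mmol·L⁻¹·hr⁻¹; [A]^2[B]^1 has units (mmol·L⁻¹)^3.
Step 3: k = rate/([A]^2[B]^1), so units of k = (mmol·L⁻¹)^(1-3)·hr⁻¹ = (mmol·L⁻¹)⁻²·hr⁻¹.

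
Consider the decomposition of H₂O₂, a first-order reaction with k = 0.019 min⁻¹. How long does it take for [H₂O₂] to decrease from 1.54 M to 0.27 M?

91.64 min

Step 1: For first-order: t = ln([H₂O₂]₀/[H₂O₂])/k
Step 2: t = ln(1.54/0.27)/0.019
Step 3: t = ln(5.704)/0.019
Step 4: t = 1.741/0.019 = 91.64 min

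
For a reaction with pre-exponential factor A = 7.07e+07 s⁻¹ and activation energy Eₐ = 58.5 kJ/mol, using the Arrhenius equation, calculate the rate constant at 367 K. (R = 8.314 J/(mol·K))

3.33e-01 s⁻¹

Step 1: Use the Arrhenius equation: k = A × exp(-Eₐ/RT)
Step 2: Convert Eₐ to J/mol: 58.5 kJ/mol = 58500 J/mol
Step 3: Calculate the exponent: -Eₐ/(RT) = -58500/(8.314 × 367) = -19.17255
Step 4: k = 7.07e+07 × exp(-19.17255)
Step 5: k = 7.07e+07 × 4.71484e-09 = 3.3334e-01 s⁻¹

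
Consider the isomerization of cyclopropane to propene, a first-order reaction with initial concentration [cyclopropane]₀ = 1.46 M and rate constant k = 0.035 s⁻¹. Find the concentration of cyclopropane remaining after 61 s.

0.1726 M

Step 1: For a first-order reaction: [cyclopropane] = [cyclopropane]₀ × e^(-kt)
Step 2: [cyclopropane] = 1.46 × e^(-0.035 × 61)
Step 3: [cyclopropane] = 1.46 × e^(-2.135)
Step 4: [cyclopropane] = 1.46 × 0.118245 = 0.1726 M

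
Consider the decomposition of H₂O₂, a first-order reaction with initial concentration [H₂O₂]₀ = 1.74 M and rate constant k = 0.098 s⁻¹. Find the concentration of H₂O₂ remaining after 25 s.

0.1502 M

Step 1: For a first-order reaction: [H₂O₂] = [H₂O₂]₀ × e^(-kt)
Step 2: [H₂O₂] = 1.74 × e^(-0.098 × 25)
Step 3: [H₂O₂] = 1.74 × e^(-2.45)
Step 4: [H₂O₂] = 1.74 × 0.0862936 = 0.1502 M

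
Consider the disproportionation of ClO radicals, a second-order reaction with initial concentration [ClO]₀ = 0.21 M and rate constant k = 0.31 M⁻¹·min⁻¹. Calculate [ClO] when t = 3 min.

0.1757 M

Step 1: For a second-order reaction: 1/[ClO] = 1/[ClO]₀ + kt
Step 2: 1/[ClO] = 1/0.21 + 0.31 × 3
Step 3: 1/[ClO] = 4.762 + 0.93 = 5.692
Step 4: [ClO] = 1/5.692 = 0.1757 M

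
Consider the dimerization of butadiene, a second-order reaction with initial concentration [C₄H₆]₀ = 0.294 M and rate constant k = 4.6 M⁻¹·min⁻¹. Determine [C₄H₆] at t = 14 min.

0.01475 M

Step 1: For a second-order reaction: 1/[C₄H₆] = 1/[C₄H₆]₀ + kt
Step 2: 1/[C₄H₆] = 1/0.294 + 4.6 × 14
Step 3: 1/[C₄H₆] = 3.401 + 64.4 = 67.8
Step 4: [C₄H₆] = 1/67.8 = 0.01475 M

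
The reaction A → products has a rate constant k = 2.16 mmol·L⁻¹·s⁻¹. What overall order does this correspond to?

zeroth order (0)

Step 1: The units of k for an nth-order reaction are (concentration)^(1-n)·(time)⁻¹.
Step 2: Here k has units mmol·L⁻¹·s⁻¹, so the concentration exponent is 1.
Step 3: 1 - n = 1 ⇒ n = 0. The reaction is zeroth order.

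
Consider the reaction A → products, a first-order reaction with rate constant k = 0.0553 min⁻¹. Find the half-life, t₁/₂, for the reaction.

12.53 min

Step 1: For a first-order reaction, t₁/₂ = ln(2)/k
Step 2: t₁/₂ = ln(2)/0.0553
Step 3: t₁/₂ = 0.6931/0.0553 = 12.53 min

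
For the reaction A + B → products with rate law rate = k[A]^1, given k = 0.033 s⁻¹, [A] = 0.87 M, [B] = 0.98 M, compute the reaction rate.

0.02871 M/s

Step 1: The rate law is rate = k[A]^1
Step 2: Note that the rate does not depend on [B] (zero order in B).
Step 3: rate = 0.033 × (0.87)^1 = 0.02871 M/s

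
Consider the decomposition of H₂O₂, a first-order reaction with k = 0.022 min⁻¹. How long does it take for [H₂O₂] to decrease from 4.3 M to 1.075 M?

63.01 min

Step 1: For first-order: t = ln([H₂O₂]₀/[H₂O₂])/k
Step 2: t = ln(4.3/1.075)/0.022
Step 3: t = ln(4)/0.022
Step 4: t = 1.386/0.022 = 63.01 min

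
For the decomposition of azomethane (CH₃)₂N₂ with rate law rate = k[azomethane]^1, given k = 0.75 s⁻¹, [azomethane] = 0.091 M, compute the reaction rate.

0.06825 M/s

Step 1: Identify the rate law: rate = k[azomethane]^1
Step 2: Substitute values: rate = 0.75 × (0.091)^1
Step 3: Calculate: rate = 0.75 × 0.091 = 0.06825 M/s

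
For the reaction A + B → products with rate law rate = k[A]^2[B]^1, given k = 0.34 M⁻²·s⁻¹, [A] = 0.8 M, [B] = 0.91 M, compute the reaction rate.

0.198 M/s

Step 1: The rate law is rate = k[A]^2[B]^1
Step 2: Substitute: rate = 0.34 × (0.8)^2 × (0.91)^1
Step 3: rate = 0.34 × 0.64 × 0.91 = 0.198016 M/s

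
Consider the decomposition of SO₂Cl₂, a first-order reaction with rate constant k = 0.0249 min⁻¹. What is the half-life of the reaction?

27.84 min

Step 1: For a first-order reaction, t₁/₂ = ln(2)/k
Step 2: t₁/₂ = ln(2)/0.0249
Step 3: t₁/₂ = 0.6931/0.0249 = 27.84 min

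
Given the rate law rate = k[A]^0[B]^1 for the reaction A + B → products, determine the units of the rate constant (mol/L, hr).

hr⁻¹

Step 1: Overall order = 0 + 1 = 1.
Step 2: rate has units mol/L·hr⁻¹; [A]^0[B]^1 has units (mol/L)^1.
Step 3: k = rate/([A]^0[B]^1), so units of k = (mol/L)^(1-1)·hr⁻¹ = hr⁻¹.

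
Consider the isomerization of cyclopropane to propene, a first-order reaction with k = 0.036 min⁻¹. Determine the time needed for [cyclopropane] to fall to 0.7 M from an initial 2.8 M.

38.51 min

Step 1: For first-order: t = ln([cyclopropane]₀/[cyclopropane])/k
Step 2: t = ln(2.8/0.7)/0.036
Step 3: t = ln(4)/0.036
Step 4: t = 1.386/0.036 = 38.51 min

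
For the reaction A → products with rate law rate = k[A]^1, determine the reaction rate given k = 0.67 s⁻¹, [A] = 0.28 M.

0.1876 M/s

Step 1: Identify the rate law: rate = k[A]^1
Step 2: Substitute values: rate = 0.67 × (0.28)^1
Step 3: Calculate: rate = 0.67 × 0.28 = 0.1876 M/s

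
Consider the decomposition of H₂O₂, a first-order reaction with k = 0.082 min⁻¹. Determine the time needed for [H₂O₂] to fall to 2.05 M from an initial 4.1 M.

8.453 min

Step 1: For first-order: t = ln([H₂O₂]₀/[H₂O₂])/k
Step 2: t = ln(4.1/2.05)/0.082
Step 3: t = ln(2)/0.082
Step 4: t = 0.6931/0.082 = 8.453 min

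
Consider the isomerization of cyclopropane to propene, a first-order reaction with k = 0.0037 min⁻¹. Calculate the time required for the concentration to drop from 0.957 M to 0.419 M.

223.2 min

Step 1: For first-order: t = ln([cyclopropane]₀/[cyclopropane])/k
Step 2: t = ln(0.957/0.419)/0.0037
Step 3: t = ln(2.284)/0.0037
Step 4: t = 0.8259/0.0037 = 223.2 min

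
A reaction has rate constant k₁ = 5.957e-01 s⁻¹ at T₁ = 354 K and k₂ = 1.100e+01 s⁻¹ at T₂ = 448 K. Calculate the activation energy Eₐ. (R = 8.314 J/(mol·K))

40.9 kJ/mol

Step 1: Use the two-temperature Arrhenius form: ln(k₂/k₁) = -Eₐ/R × (1/T₂ - 1/T₁)
Step 2: ln(k₂/k₁) = ln(1.100e+01/5.957e-01) = ln(18.4657) = 2.91591
Step 3: 1/T₂ - 1/T₁ = 1/448 - 1/354 = -5.927159e-04 K⁻¹
Step 4: Eₐ = -R × ln(k₂/k₁) / (1/T₂ - 1/T₁) = -8.314 × 2.91591 / -5.927159e-04
Step 5: Eₐ = 4.0901e+04 J/mol = 40.9 kJ/mol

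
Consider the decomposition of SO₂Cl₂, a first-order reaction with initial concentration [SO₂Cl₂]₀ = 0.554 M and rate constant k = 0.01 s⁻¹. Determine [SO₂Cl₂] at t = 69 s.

0.2779 M

Step 1: For a first-order reaction: [SO₂Cl₂] = [SO₂Cl₂]₀ × e^(-kt)
Step 2: [SO₂Cl₂] = 0.554 × e^(-0.01 × 69)
Step 3: [SO₂Cl₂] = 0.554 × e^(-0.69)
Step 4: [SO₂Cl₂] = 0.554 × 0.501576 = 0.2779 M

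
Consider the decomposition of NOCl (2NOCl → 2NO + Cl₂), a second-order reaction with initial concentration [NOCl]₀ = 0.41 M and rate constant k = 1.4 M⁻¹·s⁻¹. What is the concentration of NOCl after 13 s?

0.04845 M

Step 1: For a second-order reaction: 1/[NOCl] = 1/[NOCl]₀ + kt
Step 2: 1/[NOCl] = 1/0.41 + 1.4 × 13
Step 3: 1/[NOCl] = 2.439 + 18.2 = 20.64
Step 4: [NOCl] = 1/20.64 = 0.04845 M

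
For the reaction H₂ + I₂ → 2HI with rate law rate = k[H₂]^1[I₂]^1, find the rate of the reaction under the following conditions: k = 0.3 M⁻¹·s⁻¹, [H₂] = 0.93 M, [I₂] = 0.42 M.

0.1172 M/s

Step 1: The rate law is rate = k[H₂]^1[I₂]^1
Step 2: Substitute: rate = 0.3 × (0.93)^1 × (0.42)^1
Step 3: rate = 0.3 × 0.93 × 0.42 = 0.11718 M/s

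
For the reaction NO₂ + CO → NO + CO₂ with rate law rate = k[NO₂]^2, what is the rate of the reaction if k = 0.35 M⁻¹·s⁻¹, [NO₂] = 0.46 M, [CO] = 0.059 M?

0.07406 M/s

Step 1: The rate law is rate = k[NO₂]^2
Step 2: Note that the rate does not depend on [CO] (zero order in CO).
Step 3: rate = 0.35 × (0.46)^2 = 0.07406 M/s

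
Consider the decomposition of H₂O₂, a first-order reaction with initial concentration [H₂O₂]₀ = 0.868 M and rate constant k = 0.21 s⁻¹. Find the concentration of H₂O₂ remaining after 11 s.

0.08616 M

Step 1: For a first-order reaction: [H₂O₂] = [H₂O₂]₀ × e^(-kt)
Step 2: [H₂O₂] = 0.868 × e^(-0.21 × 11)
Step 3: [H₂O₂] = 0.868 × e^(-2.31)
Step 4: [H₂O₂] = 0.868 × 0.0992613 = 0.08616 M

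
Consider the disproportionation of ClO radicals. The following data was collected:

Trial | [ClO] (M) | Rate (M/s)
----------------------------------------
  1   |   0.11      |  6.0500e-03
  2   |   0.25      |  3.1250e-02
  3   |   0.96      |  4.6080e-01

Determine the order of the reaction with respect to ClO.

second order (2)

Step 1: Compare trials to find order n where rate₂/rate₁ = ([ClO]₂/[ClO]₁)^n
Step 2: rate₂/rate₁ = 3.1250e-02/6.0500e-03 = 5.165
Step 3: [ClO]₂/[ClO]₁ = 0.25/0.11 = 2.273
Step 4: n = ln(5.165)/ln(2.273) = 2.00 ≈ 2
Step 5: The reaction is second order in ClO.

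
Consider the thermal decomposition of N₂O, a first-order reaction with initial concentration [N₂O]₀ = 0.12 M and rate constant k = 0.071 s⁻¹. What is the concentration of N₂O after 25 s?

0.02034 M

Step 1: For a first-order reaction: [N₂O] = [N₂O]₀ × e^(-kt)
Step 2: [N₂O] = 0.12 × e^(-0.071 × 25)
Step 3: [N₂O] = 0.12 × e^(-1.775)
Step 4: [N₂O] = 0.12 × 0.169483 = 0.02034 M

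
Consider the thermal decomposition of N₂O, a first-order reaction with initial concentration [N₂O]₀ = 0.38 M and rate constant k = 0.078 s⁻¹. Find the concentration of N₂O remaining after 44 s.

0.01228 M

Step 1: For a first-order reaction: [N₂O] = [N₂O]₀ × e^(-kt)
Step 2: [N₂O] = 0.38 × e^(-0.078 × 44)
Step 3: [N₂O] = 0.38 × e^(-3.432)
Step 4: [N₂O] = 0.38 × 0.0323222 = 0.01228 M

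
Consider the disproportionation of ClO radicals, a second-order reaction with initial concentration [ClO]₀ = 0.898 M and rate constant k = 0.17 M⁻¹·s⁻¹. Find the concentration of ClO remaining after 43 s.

0.1187 M

Step 1: For a second-order reaction: 1/[ClO] = 1/[ClO]₀ + kt
Step 2: 1/[ClO] = 1/0.898 + 0.17 × 43
Step 3: 1/[ClO] = 1.114 + 7.31 = 8.424
Step 4: [ClO] = 1/8.424 = 0.1187 M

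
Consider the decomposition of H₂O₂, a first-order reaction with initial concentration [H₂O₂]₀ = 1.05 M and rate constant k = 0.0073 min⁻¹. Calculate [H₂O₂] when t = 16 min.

0.9343 M

Step 1: For a first-order reaction: [H₂O₂] = [H₂O₂]₀ × e^(-kt)
Step 2: [H₂O₂] = 1.05 × e^(-0.0073 × 16)
Step 3: [H₂O₂] = 1.05 × e^(-0.1168)
Step 4: [H₂O₂] = 1.05 × 0.889763 = 0.9343 M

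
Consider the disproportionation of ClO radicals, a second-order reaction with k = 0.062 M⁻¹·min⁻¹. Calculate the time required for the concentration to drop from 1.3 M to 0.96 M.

4.394 min

Step 1: For second-order: t = (1/[ClO] - 1/[ClO]₀)/k
Step 2: t = (1/0.96 - 1/1.3)/0.062
Step 3: t = (1.042 - 0.7692)/0.062
Step 4: t = 0.2724/0.062 = 4.394 min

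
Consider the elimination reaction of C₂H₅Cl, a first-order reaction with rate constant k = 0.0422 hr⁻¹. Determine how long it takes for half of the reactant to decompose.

16.43 hr

Step 1: For a first-order reaction, t₁/₂ = ln(2)/k
Step 2: t₁/₂ = ln(2)/0.0422
Step 3: t₁/₂ = 0.6931/0.0422 = 16.43 hr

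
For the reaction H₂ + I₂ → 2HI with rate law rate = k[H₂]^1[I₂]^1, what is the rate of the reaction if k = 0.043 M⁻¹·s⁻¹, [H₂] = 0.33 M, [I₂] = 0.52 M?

0.007379 M/s

Step 1: The rate law is rate = k[H₂]^1[I₂]^1
Step 2: Substitute: rate = 0.043 × (0.33)^1 × (0.52)^1
Step 3: rate = 0.043 × 0.33 × 0.52 = 0.0073788 M/s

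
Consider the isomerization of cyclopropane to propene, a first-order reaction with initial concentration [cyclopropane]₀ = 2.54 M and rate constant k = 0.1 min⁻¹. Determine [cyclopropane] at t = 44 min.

0.03118 M

Step 1: For a first-order reaction: [cyclopropane] = [cyclopropane]₀ × e^(-kt)
Step 2: [cyclopropane] = 2.54 × e^(-0.1 × 44)
Step 3: [cyclopropane] = 2.54 × e^(-4.4)
Step 4: [cyclopropane] = 2.54 × 0.0122773 = 0.03118 M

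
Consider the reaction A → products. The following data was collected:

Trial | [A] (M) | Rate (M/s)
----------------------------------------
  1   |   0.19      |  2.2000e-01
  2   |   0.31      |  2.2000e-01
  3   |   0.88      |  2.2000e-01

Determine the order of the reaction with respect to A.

zeroth order (0)

Step 1: Compare trials - when concentration changes, rate stays constant.
Step 2: rate₂/rate₁ = 2.2000e-01/2.2000e-01 = 1
Step 3: [A]₂/[A]₁ = 0.31/0.19 = 1.632
Step 4: Since rate ratio ≈ (conc ratio)^0, the reaction is zeroth order.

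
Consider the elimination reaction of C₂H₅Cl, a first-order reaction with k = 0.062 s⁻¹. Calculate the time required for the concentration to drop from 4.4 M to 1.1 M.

22.36 s

Step 1: For first-order: t = ln([C₂H₅Cl]₀/[C₂H₅Cl])/k
Step 2: t = ln(4.4/1.1)/0.062
Step 3: t = ln(4)/0.062
Step 4: t = 1.386/0.062 = 22.36 s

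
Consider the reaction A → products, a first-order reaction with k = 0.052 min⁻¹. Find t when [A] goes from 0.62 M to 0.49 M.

4.525 min

Step 1: For first-order: t = ln([A]₀/[A])/k
Step 2: t = ln(0.62/0.49)/0.052
Step 3: t = ln(1.265)/0.052
Step 4: t = 0.2353/0.052 = 4.525 min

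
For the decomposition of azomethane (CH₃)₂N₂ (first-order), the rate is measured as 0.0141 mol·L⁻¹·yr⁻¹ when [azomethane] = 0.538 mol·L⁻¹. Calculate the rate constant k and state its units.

0.02621 yr⁻¹

Step 1: rate = k[azomethane]^1, so k = rate / [azomethane]^1.
Step 2: k = 0.0141 / (0.538)^1 = 0.0141 / 0.538.
Step 3: k = 0.02621 yr⁻¹.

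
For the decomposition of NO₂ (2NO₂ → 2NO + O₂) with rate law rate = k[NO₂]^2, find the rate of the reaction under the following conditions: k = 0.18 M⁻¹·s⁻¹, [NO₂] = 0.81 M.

0.1181 M/s

Step 1: Identify the rate law: rate = k[NO₂]^2
Step 2: Substitute values: rate = 0.18 × (0.81)^2
Step 3: Calculate: rate = 0.18 × 0.6561 = 0.118098 M/s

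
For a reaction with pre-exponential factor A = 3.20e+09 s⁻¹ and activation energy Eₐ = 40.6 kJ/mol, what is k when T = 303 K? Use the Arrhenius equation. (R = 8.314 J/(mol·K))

3.20e+02 s⁻¹

Step 1: Use the Arrhenius equation: k = A × exp(-Eₐ/RT)
Step 2: Convert Eₐ to J/mol: 40.6 kJ/mol = 40600 J/mol
Step 3: Calculate the exponent: -Eₐ/(RT) = -40600/(8.314 × 303) = -16.11660
Step 4: k = 3.20e+09 × exp(-16.11660)
Step 5: k = 3.20e+09 × 1.00150e-07 = 3.2048e+02 s⁻¹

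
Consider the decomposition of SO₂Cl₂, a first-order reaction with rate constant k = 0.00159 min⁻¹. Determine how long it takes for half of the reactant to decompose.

435.9 min

Step 1: For a first-order reaction, t₁/₂ = ln(2)/k
Step 2: t₁/₂ = ln(2)/0.00159
Step 3: t₁/₂ = 0.6931/0.00159 = 435.9 min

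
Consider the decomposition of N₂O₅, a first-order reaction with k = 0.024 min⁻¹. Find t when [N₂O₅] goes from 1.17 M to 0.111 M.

98.13 min

Step 1: For first-order: t = ln([N₂O₅]₀/[N₂O₅])/k
Step 2: t = ln(1.17/0.111)/0.024
Step 3: t = ln(10.54)/0.024
Step 4: t = 2.355/0.024 = 98.13 min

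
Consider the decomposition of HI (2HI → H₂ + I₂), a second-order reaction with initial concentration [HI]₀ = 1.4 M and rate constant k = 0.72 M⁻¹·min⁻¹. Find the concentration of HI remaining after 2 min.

0.4642 M

Step 1: For a second-order reaction: 1/[HI] = 1/[HI]₀ + kt
Step 2: 1/[HI] = 1/1.4 + 0.72 × 2
Step 3: 1/[HI] = 0.7143 + 1.44 = 2.154
Step 4: [HI] = 1/2.154 = 0.4642 M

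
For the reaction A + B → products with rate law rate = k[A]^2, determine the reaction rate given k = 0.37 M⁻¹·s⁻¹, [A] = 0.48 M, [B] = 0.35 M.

0.08525 M/s

Step 1: The rate law is rate = k[A]^2
Step 2: Note that the rate does not depend on [B] (zero order in B).
Step 3: rate = 0.37 × (0.48)^2 = 0.085248 M/s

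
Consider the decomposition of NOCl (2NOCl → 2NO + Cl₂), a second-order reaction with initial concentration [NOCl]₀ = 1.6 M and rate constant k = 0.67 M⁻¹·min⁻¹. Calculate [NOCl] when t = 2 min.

0.5089 M

Step 1: For a second-order reaction: 1/[NOCl] = 1/[NOCl]₀ + kt
Step 2: 1/[NOCl] = 1/1.6 + 0.67 × 2
Step 3: 1/[NOCl] = 0.625 + 1.34 = 1.965
Step 4: [NOCl] = 1/1.965 = 0.5089 M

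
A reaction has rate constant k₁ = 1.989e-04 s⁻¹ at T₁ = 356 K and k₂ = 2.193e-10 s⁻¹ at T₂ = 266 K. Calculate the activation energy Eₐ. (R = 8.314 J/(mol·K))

120.0 kJ/mol

Step 1: Use the two-temperature Arrhenius form: ln(k₂/k₁) = -Eₐ/R × (1/T₂ - 1/T₁)
Step 2: ln(k₂/k₁) = ln(2.193e-10/1.989e-04) = ln(1.10256e-06) = -13.7179
Step 3: 1/T₂ - 1/T₁ = 1/266 - 1/356 = 9.504097e-04 K⁻¹
Step 4: Eₐ = -R × ln(k₂/k₁) / (1/T₂ - 1/T₁) = -8.314 × -13.7179 / 9.504097e-04
Step 5: Eₐ = 1.2000e+05 J/mol = 120.0 kJ/mol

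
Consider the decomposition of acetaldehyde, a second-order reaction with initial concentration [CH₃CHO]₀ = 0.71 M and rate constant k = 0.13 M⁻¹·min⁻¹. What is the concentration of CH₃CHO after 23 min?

0.2274 M

Step 1: For a second-order reaction: 1/[CH₃CHO] = 1/[CH₃CHO]₀ + kt
Step 2: 1/[CH₃CHO] = 1/0.71 + 0.13 × 23
Step 3: 1/[CH₃CHO] = 1.408 + 2.99 = 4.398
Step 4: [CH₃CHO] = 1/4.398 = 0.2274 M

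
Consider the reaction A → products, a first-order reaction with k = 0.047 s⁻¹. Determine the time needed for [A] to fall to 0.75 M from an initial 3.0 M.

29.5 s

Step 1: For first-order: t = ln([A]₀/[A])/k
Step 2: t = ln(3.0/0.75)/0.047
Step 3: t = ln(4)/0.047
Step 4: t = 1.386/0.047 = 29.5 s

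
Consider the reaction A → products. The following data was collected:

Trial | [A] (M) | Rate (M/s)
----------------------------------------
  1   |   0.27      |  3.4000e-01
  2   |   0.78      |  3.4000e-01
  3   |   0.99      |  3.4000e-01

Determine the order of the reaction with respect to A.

zeroth order (0)

Step 1: Compare trials - when concentration changes, rate stays constant.
Step 2: rate₂/rate₁ = 3.4000e-01/3.4000e-01 = 1
Step 3: [A]₂/[A]₁ = 0.78/0.27 = 2.889
Step 4: Since rate ratio ≈ (conc ratio)^0, the reaction is zeroth order.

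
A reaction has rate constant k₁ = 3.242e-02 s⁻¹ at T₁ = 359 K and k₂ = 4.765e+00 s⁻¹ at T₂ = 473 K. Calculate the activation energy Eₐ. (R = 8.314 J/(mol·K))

61.8 kJ/mol

Step 1: Use the two-temperature Arrhenius form: ln(k₂/k₁) = -Eₐ/R × (1/T₂ - 1/T₁)
Step 2: ln(k₂/k₁) = ln(4.765e+00/3.242e-02) = ln(146.977) = 4.99028
Step 3: 1/T₂ - 1/T₁ = 1/473 - 1/359 = -6.713504e-04 K⁻¹
Step 4: Eₐ = -R × ln(k₂/k₁) / (1/T₂ - 1/T₁) = -8.314 × 4.99028 / -6.713504e-04
Step 5: Eₐ = 6.1800e+04 J/mol = 61.8 kJ/mol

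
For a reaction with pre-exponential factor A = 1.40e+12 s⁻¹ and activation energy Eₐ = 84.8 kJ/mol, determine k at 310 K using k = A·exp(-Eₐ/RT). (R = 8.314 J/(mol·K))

7.19e-03 s⁻¹

Step 1: Use the Arrhenius equation: k = A × exp(-Eₐ/RT)
Step 2: Convert Eₐ to J/mol: 84.8 kJ/mol = 84800 J/mol
Step 3: Calculate the exponent: -Eₐ/(RT) = -84800/(8.314 × 310) = -32.90214
Step 4: k = 1.40e+12 × exp(-32.90214)
Step 5: k = 1.40e+12 × 5.13786e-15 = 7.1930e-03 s⁻¹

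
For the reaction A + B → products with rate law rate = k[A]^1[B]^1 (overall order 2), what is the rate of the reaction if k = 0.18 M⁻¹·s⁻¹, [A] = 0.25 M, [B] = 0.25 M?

0.01125 M/s

Step 1: The rate law is rate = k[A]^1[B]^1, overall order = 1+1 = 2
Step 2: Substitute values: rate = 0.18 × (0.25)^1 × (0.25)^1
Step 3: rate = 0.18 × 0.25 × 0.25 = 0.01125 M/s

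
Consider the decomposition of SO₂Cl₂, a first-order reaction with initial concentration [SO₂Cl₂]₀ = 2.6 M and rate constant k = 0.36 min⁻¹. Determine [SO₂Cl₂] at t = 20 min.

0.001941 M

Step 1: For a first-order reaction: [SO₂Cl₂] = [SO₂Cl₂]₀ × e^(-kt)
Step 2: [SO₂Cl₂] = 2.6 × e^(-0.36 × 20)
Step 3: [SO₂Cl₂] = 2.6 × e^(-7.2)
Step 4: [SO₂Cl₂] = 2.6 × 0.000746586 = 0.001941 M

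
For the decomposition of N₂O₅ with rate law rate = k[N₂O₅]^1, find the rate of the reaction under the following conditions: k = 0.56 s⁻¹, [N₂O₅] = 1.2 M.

0.672 M/s

Step 1: Identify the rate law: rate = k[N₂O₅]^1
Step 2: Substitute values: rate = 0.56 × (1.2)^1
Step 3: Calculate: rate = 0.56 × 1.2 = 0.672 M/s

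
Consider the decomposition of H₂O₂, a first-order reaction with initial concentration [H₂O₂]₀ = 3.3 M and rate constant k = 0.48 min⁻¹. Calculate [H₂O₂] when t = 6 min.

0.1852 M

Step 1: For a first-order reaction: [H₂O₂] = [H₂O₂]₀ × e^(-kt)
Step 2: [H₂O₂] = 3.3 × e^(-0.48 × 6)
Step 3: [H₂O₂] = 3.3 × e^(-2.88)
Step 4: [H₂O₂] = 3.3 × 0.0561348 = 0.1852 M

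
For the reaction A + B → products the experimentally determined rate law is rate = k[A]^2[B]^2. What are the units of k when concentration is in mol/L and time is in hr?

(mol/L)⁻³·hr⁻¹

Step 1: Overall order = 2 + 2 = 4.
Step 2: rate has units mol/L·hr⁻¹; [A]^2[B]^2 has units (mol/L)^4.
Step 3: k = rate/([A]^2[B]^2), so units of k = (mol/L)^(1-4)·hr⁻¹ = (mol/L)⁻³·hr⁻¹.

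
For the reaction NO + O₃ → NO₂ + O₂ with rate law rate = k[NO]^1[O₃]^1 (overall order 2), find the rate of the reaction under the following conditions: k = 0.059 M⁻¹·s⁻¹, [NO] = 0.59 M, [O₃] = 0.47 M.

0.01636 M/s

Step 1: The rate law is rate = k[NO]^1[O₃]^1, overall order = 1+1 = 2
Step 2: Substitute values: rate = 0.059 × (0.59)^1 × (0.47)^1
Step 3: rate = 0.059 × 0.59 × 0.47 = 0.0163607 M/s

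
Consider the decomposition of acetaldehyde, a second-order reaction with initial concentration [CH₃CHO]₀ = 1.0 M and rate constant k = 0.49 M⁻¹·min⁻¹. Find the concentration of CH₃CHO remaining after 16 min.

0.1131 M

Step 1: For a second-order reaction: 1/[CH₃CHO] = 1/[CH₃CHO]₀ + kt
Step 2: 1/[CH₃CHO] = 1/1.0 + 0.49 × 16
Step 3: 1/[CH₃CHO] = 1 + 7.84 = 8.84
Step 4: [CH₃CHO] = 1/8.84 = 0.1131 M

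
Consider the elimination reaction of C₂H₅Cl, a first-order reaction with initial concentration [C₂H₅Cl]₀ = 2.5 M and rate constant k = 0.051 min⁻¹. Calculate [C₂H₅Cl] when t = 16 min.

1.105 M

Step 1: For a first-order reaction: [C₂H₅Cl] = [C₂H₅Cl]₀ × e^(-kt)
Step 2: [C₂H₅Cl] = 2.5 × e^(-0.051 × 16)
Step 3: [C₂H₅Cl] = 2.5 × e^(-0.816)
Step 4: [C₂H₅Cl] = 2.5 × 0.442197 = 1.105 M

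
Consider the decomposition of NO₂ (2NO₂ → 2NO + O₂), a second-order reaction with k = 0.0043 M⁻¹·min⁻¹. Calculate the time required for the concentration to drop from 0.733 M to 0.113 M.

1741 min

Step 1: For second-order: t = (1/[NO₂] - 1/[NO₂]₀)/k
Step 2: t = (1/0.113 - 1/0.733)/0.0043
Step 3: t = (8.85 - 1.364)/0.0043
Step 4: t = 7.485/0.0043 = 1741 min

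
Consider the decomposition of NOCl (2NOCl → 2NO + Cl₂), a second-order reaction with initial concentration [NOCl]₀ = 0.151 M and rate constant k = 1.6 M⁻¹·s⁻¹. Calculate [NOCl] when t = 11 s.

0.04128 M

Step 1: For a second-order reaction: 1/[NOCl] = 1/[NOCl]₀ + kt
Step 2: 1/[NOCl] = 1/0.151 + 1.6 × 11
Step 3: 1/[NOCl] = 6.623 + 17.6 = 24.22
Step 4: [NOCl] = 1/24.22 = 0.04128 M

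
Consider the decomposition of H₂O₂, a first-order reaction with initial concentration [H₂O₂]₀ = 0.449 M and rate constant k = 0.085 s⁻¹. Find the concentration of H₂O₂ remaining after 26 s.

0.04926 M

Step 1: For a first-order reaction: [H₂O₂] = [H₂O₂]₀ × e^(-kt)
Step 2: [H₂O₂] = 0.449 × e^(-0.085 × 26)
Step 3: [H₂O₂] = 0.449 × e^(-2.21)
Step 4: [H₂O₂] = 0.449 × 0.109701 = 0.04926 M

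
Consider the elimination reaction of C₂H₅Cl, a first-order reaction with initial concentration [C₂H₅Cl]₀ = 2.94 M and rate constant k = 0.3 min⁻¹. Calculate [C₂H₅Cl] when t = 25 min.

0.001626 M

Step 1: For a first-order reaction: [C₂H₅Cl] = [C₂H₅Cl]₀ × e^(-kt)
Step 2: [C₂H₅Cl] = 2.94 × e^(-0.3 × 25)
Step 3: [C₂H₅Cl] = 2.94 × e^(-7.5)
Step 4: [C₂H₅Cl] = 2.94 × 0.000553084 = 0.001626 M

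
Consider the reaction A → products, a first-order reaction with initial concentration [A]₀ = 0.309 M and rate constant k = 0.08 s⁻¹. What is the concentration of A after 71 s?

0.001055 M

Step 1: For a first-order reaction: [A] = [A]₀ × e^(-kt)
Step 2: [A] = 0.309 × e^(-0.08 × 71)
Step 3: [A] = 0.309 × e^(-5.68)
Step 4: [A] = 0.309 × 0.00341356 = 0.001055 M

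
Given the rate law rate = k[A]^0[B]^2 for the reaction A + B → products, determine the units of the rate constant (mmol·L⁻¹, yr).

(mmol·L⁻¹)⁻¹·yr⁻¹

Step 1: Overall order = 0 + 2 = 2.
Step 2: rate has units mmol·L⁻¹·yr⁻¹; [A]^0[B]^2 has units (mmol·L⁻¹)^2.
Step 3: k = rate/([A]^0[B]^2), so units of k = (mmol·L⁻¹)^(1-2)·yr⁻¹ = (mmol·L⁻¹)⁻¹·yr⁻¹.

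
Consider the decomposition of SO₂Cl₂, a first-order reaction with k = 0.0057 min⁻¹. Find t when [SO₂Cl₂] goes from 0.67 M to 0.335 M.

121.6 min

Step 1: For first-order: t = ln([SO₂Cl₂]₀/[SO₂Cl₂])/k
Step 2: t = ln(0.67/0.335)/0.0057
Step 3: t = ln(2)/0.0057
Step 4: t = 0.6931/0.0057 = 121.6 min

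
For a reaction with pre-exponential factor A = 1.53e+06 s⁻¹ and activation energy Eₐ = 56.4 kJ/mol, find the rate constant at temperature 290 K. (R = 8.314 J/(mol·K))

1.06e-04 s⁻¹

Step 1: Use the Arrhenius equation: k = A × exp(-Eₐ/RT)
Step 2: Convert Eₐ to J/mol: 56.4 kJ/mol = 56400 J/mol
Step 3: Calculate the exponent: -Eₐ/(RT) = -56400/(8.314 × 290) = -23.39220
Step 4: k = 1.53e+06 × exp(-23.39220)
Step 5: k = 1.53e+06 × 6.93261e-11 = 1.0607e-04 s⁻¹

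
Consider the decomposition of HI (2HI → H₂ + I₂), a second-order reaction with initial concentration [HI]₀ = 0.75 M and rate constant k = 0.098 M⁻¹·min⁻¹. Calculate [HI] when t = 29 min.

0.2395 M

Step 1: For a second-order reaction: 1/[HI] = 1/[HI]₀ + kt
Step 2: 1/[HI] = 1/0.75 + 0.098 × 29
Step 3: 1/[HI] = 1.333 + 2.842 = 4.175
Step 4: [HI] = 1/4.175 = 0.2395 M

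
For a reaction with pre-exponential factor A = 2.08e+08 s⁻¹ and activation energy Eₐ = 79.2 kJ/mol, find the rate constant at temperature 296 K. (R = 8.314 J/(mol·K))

2.19e-06 s⁻¹

Step 1: Use the Arrhenius equation: k = A × exp(-Eₐ/RT)
Step 2: Convert Eₐ to J/mol: 79.2 kJ/mol = 79200 J/mol
Step 3: Calculate the exponent: -Eₐ/(RT) = -79200/(8.314 × 296) = -32.18277
Step 4: k = 2.08e+08 × exp(-32.18277)
Step 5: k = 2.08e+08 × 1.05487e-14 = 2.1941e-06 s⁻¹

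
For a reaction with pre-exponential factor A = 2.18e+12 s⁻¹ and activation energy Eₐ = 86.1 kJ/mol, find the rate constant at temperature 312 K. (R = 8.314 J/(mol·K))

8.38e-03 s⁻¹

Step 1: Use the Arrhenius equation: k = A × exp(-Eₐ/RT)
Step 2: Convert Eₐ to J/mol: 86.1 kJ/mol = 86100 J/mol
Step 3: Calculate the exponent: -Eₐ/(RT) = -86100/(8.314 × 312) = -33.19239
Step 4: k = 2.18e+12 × exp(-33.19239)
Step 5: k = 2.18e+12 × 3.84351e-15 = 8.3789e-03 s⁻¹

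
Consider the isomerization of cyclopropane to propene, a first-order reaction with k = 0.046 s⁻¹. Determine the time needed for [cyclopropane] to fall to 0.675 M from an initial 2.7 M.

30.14 s

Step 1: For first-order: t = ln([cyclopropane]₀/[cyclopropane])/k
Step 2: t = ln(2.7/0.675)/0.046
Step 3: t = ln(4)/0.046
Step 4: t = 1.386/0.046 = 30.14 s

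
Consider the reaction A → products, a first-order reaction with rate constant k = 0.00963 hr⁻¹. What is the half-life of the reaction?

71.98 hr

Step 1: For a first-order reaction, t₁/₂ = ln(2)/k
Step 2: t₁/₂ = ln(2)/0.00963
Step 3: t₁/₂ = 0.6931/0.00963 = 71.98 hr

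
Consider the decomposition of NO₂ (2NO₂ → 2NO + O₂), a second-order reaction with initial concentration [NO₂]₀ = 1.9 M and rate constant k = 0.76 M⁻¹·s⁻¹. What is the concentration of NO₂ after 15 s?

0.08385 M

Step 1: For a second-order reaction: 1/[NO₂] = 1/[NO₂]₀ + kt
Step 2: 1/[NO₂] = 1/1.9 + 0.76 × 15
Step 3: 1/[NO₂] = 0.5263 + 11.4 = 11.93
Step 4: [NO₂] = 1/11.93 = 0.08385 M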